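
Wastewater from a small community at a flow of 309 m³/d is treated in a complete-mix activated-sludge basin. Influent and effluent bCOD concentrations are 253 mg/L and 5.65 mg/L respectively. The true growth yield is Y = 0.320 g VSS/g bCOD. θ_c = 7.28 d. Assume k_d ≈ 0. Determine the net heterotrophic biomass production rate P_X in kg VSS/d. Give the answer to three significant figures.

With endogenous decay neglected, the observed yield equals the true yield: Y_obs = Y = 0.320 g VSS/g bCOD.
ΔS = 253 − 5.65 = 247.3 mg/L, so the substrate removal rate is 309 × 247.3/1000 = 76.43 kg bCOD/d.
Net biomass production P_X = Y_obs × Q·(S₀ − S) = 0.3200 × 76.43 = 24.46 kg VSS/d.

P_X ≈ 24.5 kg VSS/d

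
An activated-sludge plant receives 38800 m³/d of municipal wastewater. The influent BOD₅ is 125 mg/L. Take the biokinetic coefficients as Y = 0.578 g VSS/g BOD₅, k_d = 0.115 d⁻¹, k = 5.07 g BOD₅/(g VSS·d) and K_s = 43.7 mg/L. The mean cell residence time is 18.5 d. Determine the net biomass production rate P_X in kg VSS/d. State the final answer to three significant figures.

P_X ≈ 877 kg VSS/d

For a completely mixed reactor with recycle the Lawrence–McCarty relation gives S = K_s·(1 + k_d·θ_c) / [θ_c·(Y·k − k_d) − 1] = 43.7 × (1 + 0.115 × 18.5) / [18.5 × (0.578 × 5.07 − 0.115) − 1] = 136.7 / 51.09 = 2.675 mg/L.
The observed yield is Y_obs = Y/(1 + k_d·θ_c) = 0.578 / (1 + 0.115 × 18.5) = 0.578 / 3.127 = 0.1848 g VSS per g BOD₅ removed.
ΔS = 125 − 2.68 = 122.3 mg/L, so the substrate removal rate is 38800 × 122.3/1000 = 4746 kg BOD₅/d.
Net biomass production P_X = Y_obs × Q·(S₀ − S) = 0.1848 × 4746 = 877.1 kg VSS/d.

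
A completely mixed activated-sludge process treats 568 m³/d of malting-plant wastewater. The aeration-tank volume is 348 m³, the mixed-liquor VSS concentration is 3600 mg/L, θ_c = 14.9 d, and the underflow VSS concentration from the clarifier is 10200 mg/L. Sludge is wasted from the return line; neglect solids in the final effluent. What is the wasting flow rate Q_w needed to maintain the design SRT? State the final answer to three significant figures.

Q_w = (V·X)/(θ_c X_r) = 348.0 × 3600 / (14.9 × 10200) = 8.243 m³/d.

Q_w ≈ 8.24 m³/d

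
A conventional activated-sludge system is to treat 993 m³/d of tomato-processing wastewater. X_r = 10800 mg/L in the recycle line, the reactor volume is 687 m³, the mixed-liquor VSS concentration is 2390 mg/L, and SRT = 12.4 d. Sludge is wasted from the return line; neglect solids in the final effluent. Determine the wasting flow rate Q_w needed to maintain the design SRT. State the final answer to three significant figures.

θ_c = V·X/(Q_w·X_r) when wasting from the recycle, so Q_w = V·X/(θ_c·X_r) = 687.0 × 2390 / (12.4 × 10800) = 12.26 m³/d.

Q_w ≈ 12.3 m³/d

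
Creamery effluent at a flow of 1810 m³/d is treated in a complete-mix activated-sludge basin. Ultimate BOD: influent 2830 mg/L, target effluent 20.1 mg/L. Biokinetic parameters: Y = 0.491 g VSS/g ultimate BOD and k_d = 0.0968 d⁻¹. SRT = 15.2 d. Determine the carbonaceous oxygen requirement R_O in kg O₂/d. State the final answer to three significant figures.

The observed yield is Y_obs = Y/(1 + k_d·θ_c) = 0.491 / (1 + 0.0968 × 15.2) = 0.491 / 2.471 = 0.1987 g VSS per g ultimate BOD removed.
Q·(S₀ − S) = 1810 × (2830 − 20.1) × 10⁻³ = 5086 kg/d removed.
Biomass synthesised: P_X = Y_obs × 5086 = 1010 kg VSS/d.
Carbonaceous O₂ demand = substrate oxidised − cell-mass equivalent = 5086 − 1.42 × 1010 = 3651 kg O₂/d.

R_O ≈ 3650 kg O₂/d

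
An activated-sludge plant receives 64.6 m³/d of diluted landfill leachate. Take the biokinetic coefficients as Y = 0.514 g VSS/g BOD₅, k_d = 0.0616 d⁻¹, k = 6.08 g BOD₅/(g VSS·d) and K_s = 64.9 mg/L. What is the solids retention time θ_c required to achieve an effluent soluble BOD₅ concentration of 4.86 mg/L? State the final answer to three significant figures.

θ_c ≈ 6.41 d

Specific growth rate at S = 4.86 mg/L: μ = YkS/(K_s+S) = 0.514·6.08·4.86/(64.9+4.86) = 0.2177 d⁻¹.
Then 1/θ_c = μ − k_d = 0.2177 − 0.0616 = 0.1561 d⁻¹, giving θ_c = 6.405 d.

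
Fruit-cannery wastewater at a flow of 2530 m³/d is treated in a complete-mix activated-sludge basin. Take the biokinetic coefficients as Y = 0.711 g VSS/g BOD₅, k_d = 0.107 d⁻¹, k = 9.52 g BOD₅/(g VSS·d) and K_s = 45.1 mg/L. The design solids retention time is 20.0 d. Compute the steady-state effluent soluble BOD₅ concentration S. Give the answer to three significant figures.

For a completely mixed reactor with recycle the Lawrence–McCarty relation gives S = K_s·(1 + k_d·θ_c) / [θ_c·(Y·k − k_d) − 1] = 45.1 × (1 + 0.107 × 20.0) / [20.0 × (0.711 × 9.52 − 0.107) − 1] = 141.6 / 132.2 = 1.071 mg/L.

S ≈ 1.07 mg/L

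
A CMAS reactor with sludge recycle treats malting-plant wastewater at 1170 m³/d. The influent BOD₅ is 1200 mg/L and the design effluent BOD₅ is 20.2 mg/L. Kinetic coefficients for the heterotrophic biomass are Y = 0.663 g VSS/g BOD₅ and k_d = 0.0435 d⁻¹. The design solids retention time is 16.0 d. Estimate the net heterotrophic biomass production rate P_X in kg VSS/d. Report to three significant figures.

Y_obs = Y / (1 + k_d θ_c) = 0.663 / (1 + 0.0435 × 16.0) = 0.663 / 1.696 = 0.3909.
ΔS = 1200 − 20.2 = 1180 mg/L, so the substrate removal rate is 1170 × 1180/1000 = 1380 kg BOD₅/d.
So the net sludge growth is P_X = 0.3909 × 1380 = 539.6 kg VSS/d.

P_X ≈ 540 kg VSS/d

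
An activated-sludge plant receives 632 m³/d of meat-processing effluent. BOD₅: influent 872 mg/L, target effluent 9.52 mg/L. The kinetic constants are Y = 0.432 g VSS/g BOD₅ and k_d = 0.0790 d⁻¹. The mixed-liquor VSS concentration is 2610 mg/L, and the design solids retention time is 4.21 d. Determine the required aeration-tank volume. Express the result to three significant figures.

V ≈ 285 m³

From the SRT design equation V = Y Q (S₀−S) θ_c / [X (1 + k_d θ_c)] = 0.432 × 632 × (872 − 9.52) × 4.21 / [2610 × (1 + 0.0790 × 4.21)] = 9.91×10^5 / 3478 = 285.0 m³.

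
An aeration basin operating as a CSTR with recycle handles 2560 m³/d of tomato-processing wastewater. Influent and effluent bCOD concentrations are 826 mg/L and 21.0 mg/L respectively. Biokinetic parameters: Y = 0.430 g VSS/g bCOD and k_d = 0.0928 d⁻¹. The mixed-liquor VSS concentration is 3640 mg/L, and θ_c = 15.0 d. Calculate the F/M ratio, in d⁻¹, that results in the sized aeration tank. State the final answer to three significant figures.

From the SRT design equation V = Y Q (S₀−S) θ_c / [X (1 + k_d θ_c)] = 0.430 × 2560 × (826 − 21.0) × 15.0 / [3640 × (1 + 0.0928 × 15.0)] = 1.33×10^7 / 8707 = 1527 m³.
F/M = applied load / biomass = Q·S₀/(V·X) = 2560 × 826 / (1527 × 3640) = 0.3805 d⁻¹.

F/M ≈ 0.381 d⁻¹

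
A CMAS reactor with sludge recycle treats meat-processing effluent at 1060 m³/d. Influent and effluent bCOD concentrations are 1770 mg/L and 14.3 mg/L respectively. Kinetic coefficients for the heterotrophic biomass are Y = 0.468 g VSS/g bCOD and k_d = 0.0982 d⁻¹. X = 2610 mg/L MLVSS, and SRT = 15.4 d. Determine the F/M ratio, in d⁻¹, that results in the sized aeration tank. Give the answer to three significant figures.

F/M ≈ 0.351 d⁻¹

Steady-state biomass mass balance: V·X·(1 + k_d·θ_c) = Y·Q·(S₀ − S)·θ_c, so V = 0.468 × 1060 × (1770 − 14.3) × 15.4 / [2610 × (1 + 0.0982 × 15.4)] = 1.34×10^7 / 6557 = 2046 m³.
Food-to-microorganism ratio F/M = Q S₀ / (V X) = 1060 × 1770 / (2046 × 2610) = 0.3514 d⁻¹.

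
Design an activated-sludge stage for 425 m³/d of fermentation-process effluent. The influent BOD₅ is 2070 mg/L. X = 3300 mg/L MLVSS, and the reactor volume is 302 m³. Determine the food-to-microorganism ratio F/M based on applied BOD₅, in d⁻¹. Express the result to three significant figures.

Food-to-microorganism ratio F/M = Q S₀ / (V X) = 425 × 2070 / (302.0 × 3300) = 0.8828 d⁻¹.

F/M ≈ 0.883 d⁻¹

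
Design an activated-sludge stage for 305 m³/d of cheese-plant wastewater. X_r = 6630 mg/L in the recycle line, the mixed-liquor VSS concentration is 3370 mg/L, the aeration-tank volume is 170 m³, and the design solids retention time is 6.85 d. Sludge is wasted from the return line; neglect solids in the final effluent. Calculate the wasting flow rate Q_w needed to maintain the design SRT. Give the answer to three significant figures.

Q_w ≈ 12.6 m³/d

Wasting from the return line (neglecting effluent solids): Q_w = V·X / (θ_c·X_r) = 170.0 × 3370 / (6.85 × 6630) = 12.61 m³/d.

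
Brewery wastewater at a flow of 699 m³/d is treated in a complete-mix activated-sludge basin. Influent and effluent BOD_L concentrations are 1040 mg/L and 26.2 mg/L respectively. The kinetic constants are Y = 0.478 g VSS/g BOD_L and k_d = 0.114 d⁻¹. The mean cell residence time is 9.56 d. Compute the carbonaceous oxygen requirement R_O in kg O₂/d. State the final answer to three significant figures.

Observed yield with endogenous decay: Y_obs = Y / (1 + k_d·θ_c) = 0.478 / (1 + 0.114 × 9.56) = 0.478 / 2.090 = 0.2287 g VSS/g BOD_L.
Q·(S₀ − S) = 699 × (1040 − 26.2) × 10⁻³ = 708.6 kg/d removed.
Biomass synthesised: P_X = Y_obs × 708.6 = 162.1 kg VSS/d.
R_O = Q·(S₀ − S) − 1.42·P_X = 708.6 − 1.42 × 162.1 = 478.5 kg O₂/d.

R_O ≈ 478 kg O₂/d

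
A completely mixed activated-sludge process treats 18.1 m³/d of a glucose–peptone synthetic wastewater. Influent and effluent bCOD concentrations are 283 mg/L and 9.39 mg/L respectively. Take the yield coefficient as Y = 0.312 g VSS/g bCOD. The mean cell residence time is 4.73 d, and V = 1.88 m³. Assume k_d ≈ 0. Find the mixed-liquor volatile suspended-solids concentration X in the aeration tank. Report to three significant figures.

X ≈ 3890 mg/L

From V·X = Y·Q·(S₀ − S)·θ_c (decay neglected): X = 0.312 × 18.1 × (283 − 9.39) × 4.73 / 1.88 = 3887 mg/L.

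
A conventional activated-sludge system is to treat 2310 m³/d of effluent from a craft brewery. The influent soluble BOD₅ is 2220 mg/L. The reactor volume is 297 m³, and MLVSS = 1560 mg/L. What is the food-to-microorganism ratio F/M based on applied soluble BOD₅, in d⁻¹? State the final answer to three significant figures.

F/M ≈ 11.1 d⁻¹

F/M = applied load / biomass = Q·S₀/(V·X) = 2310 × 2220 / (297.0 × 1560) = 11.07 d⁻¹.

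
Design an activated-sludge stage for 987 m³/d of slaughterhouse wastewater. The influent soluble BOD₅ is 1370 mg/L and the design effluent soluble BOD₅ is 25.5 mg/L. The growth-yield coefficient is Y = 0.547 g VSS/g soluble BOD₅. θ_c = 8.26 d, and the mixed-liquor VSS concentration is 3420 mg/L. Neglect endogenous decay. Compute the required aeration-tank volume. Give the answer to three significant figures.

With k_d = 0 the design equation reduces to V = Y Q (S₀−S) θ_c / X = 0.547 × 987 × (1370 − 25.5) × 8.26 / 3420 = 1753 m³.

V ≈ 1750 m³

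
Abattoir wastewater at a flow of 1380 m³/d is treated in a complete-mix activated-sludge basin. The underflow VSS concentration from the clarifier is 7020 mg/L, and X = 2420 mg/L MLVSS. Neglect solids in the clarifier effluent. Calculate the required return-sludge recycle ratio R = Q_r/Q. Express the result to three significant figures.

R ≈ 0.526

Solids balance on the clarifier gives (1+R)X = R·X_r, so R = X/(X_r − X) = 2420 / (7020 − 2420) = 0.5261.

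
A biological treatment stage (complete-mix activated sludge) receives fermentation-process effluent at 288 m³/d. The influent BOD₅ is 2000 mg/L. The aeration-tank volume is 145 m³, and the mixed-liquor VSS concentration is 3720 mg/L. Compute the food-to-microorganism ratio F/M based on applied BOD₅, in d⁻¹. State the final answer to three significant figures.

F/M = applied load / biomass = Q·S₀/(V·X) = 288 × 2000 / (145.0 × 3720) = 1.068 d⁻¹.

F/M ≈ 1.07 d⁻¹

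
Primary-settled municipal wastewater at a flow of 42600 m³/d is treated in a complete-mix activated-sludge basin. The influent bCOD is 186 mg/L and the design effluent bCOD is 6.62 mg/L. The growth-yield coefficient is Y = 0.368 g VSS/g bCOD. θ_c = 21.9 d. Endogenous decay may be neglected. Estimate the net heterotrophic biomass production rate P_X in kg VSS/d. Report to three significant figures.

P_X ≈ 2810 kg VSS/d

With endogenous decay neglected, the observed yield equals the true yield: Y_obs = Y = 0.368 g VSS/g bCOD.
Substrate removed = Q·(S₀ − S) = 42600 m³/d × (186 − 6.62) g/m³ = 7.64×10^6 g/d = 7642 kg/d.
Net biomass production P_X = Y_obs × Q·(S₀ − S) = 0.3680 × 7642 = 2812 kg VSS/d.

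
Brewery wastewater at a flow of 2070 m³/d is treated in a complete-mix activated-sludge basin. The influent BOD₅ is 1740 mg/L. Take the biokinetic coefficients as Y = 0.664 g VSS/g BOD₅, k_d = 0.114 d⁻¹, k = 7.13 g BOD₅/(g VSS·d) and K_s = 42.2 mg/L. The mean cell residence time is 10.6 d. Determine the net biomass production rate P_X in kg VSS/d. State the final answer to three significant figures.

Effluent substrate depends only on kinetics and SRT: S = K_s(1 + k_d θ_c) / [θ_c(Yk − k_d) − 1] = 42.2 × (1 + 0.114 × 10.6) / [10.6 × (0.664 × 7.13 − 0.114) − 1] = 93.19 / 47.98 = 1.943 mg/L.
The observed yield is Y_obs = Y/(1 + k_d·θ_c) = 0.664 / (1 + 0.114 × 10.6) = 0.664 / 2.208 = 0.3007 g VSS per g BOD₅ removed.
Substrate removed = Q·(S₀ − S) = 2070 m³/d × (1740 − 1.94) g/m³ = 3.6×10^6 g/d = 3598 kg/d.
Biomass produced: P_X = Y_obs·Q·ΔS = 0.3007 × 3598 ≈ 1082 kg VSS/d.

P_X ≈ 1080 kg VSS/d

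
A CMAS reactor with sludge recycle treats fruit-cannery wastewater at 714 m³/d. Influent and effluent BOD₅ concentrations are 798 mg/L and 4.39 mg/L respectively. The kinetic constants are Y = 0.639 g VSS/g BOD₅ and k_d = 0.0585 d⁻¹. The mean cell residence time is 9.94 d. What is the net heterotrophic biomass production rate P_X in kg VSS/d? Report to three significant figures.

P_X ≈ 229 kg VSS/d

The observed yield is Y_obs = Y/(1 + k_d·θ_c) = 0.639 / (1 + 0.0585 × 9.94) = 0.639 / 1.581 = 0.4040 g VSS per g BOD₅ removed.
ΔS = 798 − 4.39 = 793.6 mg/L, so the substrate removal rate is 714 × 793.6/1000 = 566.6 kg BOD₅/d.
P_X = Y_obs · Q(S₀ − S) = 0.4040 × 566.6 = 228.9 kg VSS/d.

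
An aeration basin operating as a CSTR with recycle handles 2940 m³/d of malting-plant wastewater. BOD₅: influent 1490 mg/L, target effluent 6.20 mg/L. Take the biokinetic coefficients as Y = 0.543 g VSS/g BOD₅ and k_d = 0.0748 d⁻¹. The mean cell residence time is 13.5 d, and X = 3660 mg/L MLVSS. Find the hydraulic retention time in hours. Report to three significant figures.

Steady-state biomass mass balance: V·X·(1 + k_d·θ_c) = Y·Q·(S₀ − S)·θ_c, so V = 0.543 × 2940 × (1490 − 6.20) × 13.5 / [3660 × (1 + 0.0748 × 13.5)] = 3.2×10^7 / 7356 = 4347 m³.
Hydraulic retention time τ = V/Q = 4347 / 2940 = 1.479 d = 35.49 h.

τ ≈ 35.5 h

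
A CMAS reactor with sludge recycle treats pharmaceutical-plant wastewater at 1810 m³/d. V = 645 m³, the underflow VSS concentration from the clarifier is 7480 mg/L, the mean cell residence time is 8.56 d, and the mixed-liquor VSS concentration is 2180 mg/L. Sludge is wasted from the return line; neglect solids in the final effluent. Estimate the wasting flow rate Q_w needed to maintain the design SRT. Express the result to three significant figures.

Q_w = (V·X)/(θ_c X_r) = 645.0 × 2180 / (8.56 × 7480) = 21.96 m³/d.

Q_w ≈ 22.0 m³/d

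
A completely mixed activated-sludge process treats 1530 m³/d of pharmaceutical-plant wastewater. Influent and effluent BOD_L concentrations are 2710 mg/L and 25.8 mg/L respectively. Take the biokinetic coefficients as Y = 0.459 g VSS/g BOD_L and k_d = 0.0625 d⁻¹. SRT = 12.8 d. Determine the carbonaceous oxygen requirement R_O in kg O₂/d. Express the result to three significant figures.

R_O ≈ 2620 kg O₂/d

The observed yield is Y_obs = Y/(1 + k_d·θ_c) = 0.459 / (1 + 0.0625 × 12.8) = 0.459 / 1.800 = 0.2550 g VSS per g BOD_L removed.
Mass of BOD_L removed per day: Q(S₀ − S) = 1530 × 2684 g/m³ = 4107 kg/d.
Biomass synthesised: P_X = Y_obs × 4107 = 1047 kg VSS/d.
R_O = Q·ΔS − 1.42 P_X = 4107 − 1487 = 2620 kg O₂/d.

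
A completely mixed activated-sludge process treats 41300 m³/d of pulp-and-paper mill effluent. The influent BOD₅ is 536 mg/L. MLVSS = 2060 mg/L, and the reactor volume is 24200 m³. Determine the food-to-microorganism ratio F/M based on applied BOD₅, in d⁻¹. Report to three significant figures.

F/M ≈ 0.444 d⁻¹

F/M = applied load / biomass = Q·S₀/(V·X) = 41300 × 536 / (24200 × 2060) = 0.4441 d⁻¹.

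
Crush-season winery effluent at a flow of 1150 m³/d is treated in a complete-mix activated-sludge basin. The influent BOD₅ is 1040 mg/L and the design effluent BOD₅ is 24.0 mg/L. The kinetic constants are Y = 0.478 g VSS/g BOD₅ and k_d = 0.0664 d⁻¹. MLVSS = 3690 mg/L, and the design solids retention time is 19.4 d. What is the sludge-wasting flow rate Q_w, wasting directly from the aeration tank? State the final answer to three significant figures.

From the SRT design equation V = Y Q (S₀−S) θ_c / [X (1 + k_d θ_c)] = 0.478 × 1150 × (1040 − 24.0) × 19.4 / [3690 × (1 + 0.0664 × 19.4)] = 1.08×10^7 / 8443 = 1283 m³.
With mixed-liquor wasting, θ_c = V/Q_w, so Q_w = V/θ_c = 1283/19.4 = 66.15 m³/d.

Q_w ≈ 66.1 m³/d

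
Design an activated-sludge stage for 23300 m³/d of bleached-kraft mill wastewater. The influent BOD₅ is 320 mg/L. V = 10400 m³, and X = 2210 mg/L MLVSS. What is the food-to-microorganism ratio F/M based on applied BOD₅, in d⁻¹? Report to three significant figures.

F/M ≈ 0.324 d⁻¹

Food-to-microorganism ratio F/M = Q S₀ / (V X) = 23300 × 320 / (10400 × 2210) = 0.3244 d⁻¹.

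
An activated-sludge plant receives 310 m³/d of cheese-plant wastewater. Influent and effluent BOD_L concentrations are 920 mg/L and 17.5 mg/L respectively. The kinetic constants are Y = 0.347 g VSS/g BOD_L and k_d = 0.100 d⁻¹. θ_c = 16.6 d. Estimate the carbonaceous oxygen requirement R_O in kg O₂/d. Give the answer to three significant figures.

Observed yield with endogenous decay: Y_obs = Y / (1 + k_d·θ_c) = 0.347 / (1 + 0.100 × 16.6) = 0.347 / 2.660 = 0.1305 g VSS/g BOD_L.
ΔS = 920 − 17.5 = 902.5 mg/L, so the substrate removal rate is 310 × 902.5/1000 = 279.8 kg BOD_L/d.
P_X = Y_obs·Q·(S₀ − S) = 0.1305 × 279.8 = 36.50 kg VSS/d.
R_O = Q·(S₀ − S) − 1.42·P_X = 279.8 − 1.42 × 36.50 = 227.9 kg O₂/d.

R_O ≈ 228 kg O₂/d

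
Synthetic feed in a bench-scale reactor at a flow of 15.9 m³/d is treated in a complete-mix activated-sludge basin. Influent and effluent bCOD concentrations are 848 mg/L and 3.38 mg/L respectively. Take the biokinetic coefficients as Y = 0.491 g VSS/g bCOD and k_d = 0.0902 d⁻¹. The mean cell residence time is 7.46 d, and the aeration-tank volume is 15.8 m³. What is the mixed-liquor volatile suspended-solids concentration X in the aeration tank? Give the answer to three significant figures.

X ≈ 1860 mg/L

Solving the biomass balance for X: X = Y Q (S₀−S) θ_c / [V (1+k_d θ_c)] = 0.491 × 15.9 × (848 − 3.38) × 7.46 / [15.8 × (1 + 0.0902 × 7.46)] = 1861 mg/L.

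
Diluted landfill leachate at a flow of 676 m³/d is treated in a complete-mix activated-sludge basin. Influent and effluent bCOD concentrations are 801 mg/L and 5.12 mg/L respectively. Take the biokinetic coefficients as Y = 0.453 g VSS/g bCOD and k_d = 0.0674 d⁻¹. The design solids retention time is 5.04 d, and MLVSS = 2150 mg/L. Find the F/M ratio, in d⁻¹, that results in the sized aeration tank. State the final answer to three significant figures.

F/M ≈ 0.591 d⁻¹

Steady-state biomass mass balance: V·X·(1 + k_d·θ_c) = Y·Q·(S₀ − S)·θ_c, so V = 0.453 × 676 × (801 − 5.12) × 5.04 / [2150 × (1 + 0.0674 × 5.04)] = 1.23×10^6 / 2880 = 426.5 m³.
F/M = applied load / biomass = Q·S₀/(V·X) = 676 × 801 / (426.5 × 2150) = 0.5906 d⁻¹.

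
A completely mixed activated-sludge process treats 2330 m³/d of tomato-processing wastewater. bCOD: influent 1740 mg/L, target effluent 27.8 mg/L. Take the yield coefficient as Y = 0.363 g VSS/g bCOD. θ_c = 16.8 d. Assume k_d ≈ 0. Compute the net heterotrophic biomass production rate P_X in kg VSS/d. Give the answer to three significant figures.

Since k_d ≈ 0, Y_obs = Y = 0.363 g VSS/g bCOD.
ΔS = 1740 − 27.8 = 1712 mg/L, so the substrate removal rate is 2330 × 1712/1000 = 3989 kg bCOD/d.
P_X = Y_obs · Q(S₀ − S) = 0.3630 × 3989 = 1448 kg VSS/d.

P_X ≈ 1450 kg VSS/d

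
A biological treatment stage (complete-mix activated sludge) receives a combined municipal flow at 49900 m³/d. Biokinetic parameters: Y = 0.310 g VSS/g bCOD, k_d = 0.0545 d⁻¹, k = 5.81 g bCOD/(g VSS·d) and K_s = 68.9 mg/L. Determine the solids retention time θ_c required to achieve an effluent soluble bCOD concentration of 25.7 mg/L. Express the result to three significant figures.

Specific growth rate at S = 25.7 mg/L: μ = YkS/(K_s+S) = 0.310·5.81·25.7/(68.9+25.7) = 0.4893 d⁻¹.
1/θ_c = 0.4893 − 0.0545 = 0.4348 d⁻¹, so θ_c = 2.300 d.

θ_c ≈ 2.30 d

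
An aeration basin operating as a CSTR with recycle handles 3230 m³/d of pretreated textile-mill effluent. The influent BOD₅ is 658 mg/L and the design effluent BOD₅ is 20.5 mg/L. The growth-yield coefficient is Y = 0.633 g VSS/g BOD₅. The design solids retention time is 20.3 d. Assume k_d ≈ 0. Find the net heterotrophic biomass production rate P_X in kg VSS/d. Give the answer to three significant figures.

P_X ≈ 1300 kg VSS/d

With endogenous decay neglected, the observed yield equals the true yield: Y_obs = Y = 0.633 g VSS/g BOD₅.
ΔS = 658 − 20.5 = 637.5 mg/L, so the substrate removal rate is 3230 × 637.5/1000 = 2059 kg BOD₅/d.
So the net sludge growth is P_X = 0.6330 × 2059 = 1303 kg VSS/d.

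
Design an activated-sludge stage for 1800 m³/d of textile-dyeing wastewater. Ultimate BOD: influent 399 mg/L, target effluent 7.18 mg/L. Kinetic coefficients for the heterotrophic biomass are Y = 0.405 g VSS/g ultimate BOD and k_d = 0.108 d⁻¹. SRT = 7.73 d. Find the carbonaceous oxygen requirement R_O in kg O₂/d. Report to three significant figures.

Observed yield with endogenous decay: Y_obs = Y / (1 + k_d·θ_c) = 0.405 / (1 + 0.108 × 7.73) = 0.405 / 1.835 = 0.2207 g VSS/g ultimate BOD.
Mass of ultimate BOD removed per day: Q(S₀ − S) = 1800 × 391.8 g/m³ = 705.3 kg/d.
Biomass synthesised: P_X = Y_obs × 705.3 = 155.7 kg VSS/d.
Carbonaceous O₂ demand = substrate oxidised − cell-mass equivalent = 705.3 − 1.42 × 155.7 = 484.2 kg O₂/d.

R_O ≈ 484 kg O₂/d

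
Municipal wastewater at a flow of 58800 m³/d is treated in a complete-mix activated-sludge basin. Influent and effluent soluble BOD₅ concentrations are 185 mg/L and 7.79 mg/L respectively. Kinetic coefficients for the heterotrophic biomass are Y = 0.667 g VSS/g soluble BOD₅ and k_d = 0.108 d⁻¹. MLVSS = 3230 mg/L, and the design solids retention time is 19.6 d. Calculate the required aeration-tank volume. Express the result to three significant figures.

Rearranging the biomass balance for a CMAS with decay, V = Y·Q·ΔS·θ_c / [X·(1+k_d θ_c)] = 0.667 × 58800 × (185 − 7.79) × 19.6 / [3230 × (1 + 0.108 × 19.6)] = 1.36×10^8 / 10067 = 13531 m³.

V ≈ 13500 m³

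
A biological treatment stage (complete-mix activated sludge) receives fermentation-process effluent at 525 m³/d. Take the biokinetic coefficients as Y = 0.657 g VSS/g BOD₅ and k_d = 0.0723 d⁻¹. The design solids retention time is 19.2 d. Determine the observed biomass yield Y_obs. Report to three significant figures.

Y_obs ≈ 0.275 g VSS/g BOD₅

Correct the yield for decay: Y_obs = Y/(1 + k_d θ_c) = 0.657 / (1 + 0.0723 × 19.2) = 0.657 / 2.388 = 0.2751.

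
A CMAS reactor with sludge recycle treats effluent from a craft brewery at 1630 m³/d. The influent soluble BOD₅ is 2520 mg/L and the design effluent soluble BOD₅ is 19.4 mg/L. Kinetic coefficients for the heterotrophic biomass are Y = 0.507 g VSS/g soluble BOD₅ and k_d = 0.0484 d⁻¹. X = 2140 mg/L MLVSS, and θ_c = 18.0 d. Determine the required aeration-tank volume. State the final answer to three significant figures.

Steady-state biomass mass balance: V·X·(1 + k_d·θ_c) = Y·Q·(S₀ − S)·θ_c, so V = 0.507 × 1630 × (2520 − 19.4) × 18.0 / [2140 × (1 + 0.0484 × 18.0)] = 3.72×10^7 / 4004 = 9289 m³.

V ≈ 9290 m³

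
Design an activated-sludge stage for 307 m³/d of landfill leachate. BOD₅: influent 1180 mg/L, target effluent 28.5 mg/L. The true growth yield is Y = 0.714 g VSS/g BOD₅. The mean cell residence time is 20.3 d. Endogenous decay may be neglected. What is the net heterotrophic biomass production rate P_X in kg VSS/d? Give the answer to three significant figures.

P_X ≈ 252 kg VSS/d

Since k_d ≈ 0, Y_obs = Y = 0.714 g VSS/g BOD₅.
ΔS = 1180 − 28.5 = 1152 mg/L, so the substrate removal rate is 307 × 1152/1000 = 353.5 kg BOD₅/d.
So the net sludge growth is P_X = 0.7140 × 353.5 = 252.4 kg VSS/d.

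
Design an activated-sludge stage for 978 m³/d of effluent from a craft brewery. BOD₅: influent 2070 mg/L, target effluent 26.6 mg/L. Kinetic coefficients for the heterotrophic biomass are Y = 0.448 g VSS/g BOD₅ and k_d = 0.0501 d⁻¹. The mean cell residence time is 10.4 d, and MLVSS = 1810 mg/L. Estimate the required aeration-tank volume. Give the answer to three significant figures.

V ≈ 3380 m³

Steady-state biomass mass balance: V·X·(1 + k_d·θ_c) = Y·Q·(S₀ − S)·θ_c, so V = 0.448 × 978 × (2070 − 26.6) × 10.4 / [1810 × (1 + 0.0501 × 10.4)] = 9.31×10^6 / 2753 = 3382 m³.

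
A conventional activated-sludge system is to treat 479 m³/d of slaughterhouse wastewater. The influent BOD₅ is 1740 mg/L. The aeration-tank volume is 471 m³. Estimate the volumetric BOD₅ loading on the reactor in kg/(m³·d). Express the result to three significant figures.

L_v ≈ 1.77 kg BOD₅/(m³·d)

Applied BOD₅ load per unit volume = Q·S₀/V = (479 × 1740/1000)/471.0 = 1.770 kg BOD₅·m⁻³·d⁻¹.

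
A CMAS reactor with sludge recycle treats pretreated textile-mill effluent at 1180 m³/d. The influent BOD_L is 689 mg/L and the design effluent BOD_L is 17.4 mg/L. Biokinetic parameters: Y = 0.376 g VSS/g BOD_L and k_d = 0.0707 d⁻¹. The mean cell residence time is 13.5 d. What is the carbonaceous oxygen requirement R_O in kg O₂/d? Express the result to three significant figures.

Observed yield with endogenous decay: Y_obs = Y / (1 + k_d·θ_c) = 0.376 / (1 + 0.0707 × 13.5) = 0.376 / 1.954 = 0.1924 g VSS/g BOD_L.
Mass of BOD_L removed per day: Q(S₀ − S) = 1180 × 671.6 g/m³ = 792.5 kg/d.
Biomass synthesised: P_X = Y_obs × 792.5 = 152.5 kg VSS/d.
R_O = Q·ΔS − 1.42 P_X = 792.5 − 216.5 = 576.0 kg O₂/d.

R_O ≈ 576 kg O₂/d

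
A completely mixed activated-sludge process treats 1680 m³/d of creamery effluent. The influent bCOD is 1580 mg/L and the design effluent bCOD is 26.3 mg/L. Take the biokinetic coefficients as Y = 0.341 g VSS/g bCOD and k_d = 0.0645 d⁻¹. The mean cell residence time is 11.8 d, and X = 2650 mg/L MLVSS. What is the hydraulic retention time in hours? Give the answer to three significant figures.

τ ≈ 32.2 h

From the SRT design equation V = Y Q (S₀−S) θ_c / [X (1 + k_d θ_c)] = 0.341 × 1680 × (1580 − 26.3) × 11.8 / [2650 × (1 + 0.0645 × 11.8)] = 1.05×10^7 / 4667 = 2251 m³.
Hydraulic retention time τ = V/Q = 2251 / 1680 = 1.340 d = 32.15 h.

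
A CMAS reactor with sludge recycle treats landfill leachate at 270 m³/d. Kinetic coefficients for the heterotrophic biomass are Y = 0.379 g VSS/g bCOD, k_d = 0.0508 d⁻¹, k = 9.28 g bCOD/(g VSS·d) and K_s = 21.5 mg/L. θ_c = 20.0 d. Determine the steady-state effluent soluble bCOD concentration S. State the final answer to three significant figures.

S ≈ 0.634 mg/L

Effluent substrate depends only on kinetics and SRT: S = K_s(1 + k_d θ_c) / [θ_c(Yk − k_d) − 1] = 21.5 × (1 + 0.0508 × 20.0) / [20.0 × (0.379 × 9.28 − 0.0508) − 1] = 43.34 / 68.33 = 0.6344 mg/L.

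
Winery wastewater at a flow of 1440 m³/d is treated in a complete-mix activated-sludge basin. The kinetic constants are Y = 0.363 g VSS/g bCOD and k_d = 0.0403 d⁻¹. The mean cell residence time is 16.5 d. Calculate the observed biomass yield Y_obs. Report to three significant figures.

Y_obs ≈ 0.218 g VSS/g bCOD

Observed yield with endogenous decay: Y_obs = Y / (1 + k_d·θ_c) = 0.363 / (1 + 0.0403 × 16.5) = 0.363 / 1.665 = 0.2180 g VSS/g bCOD.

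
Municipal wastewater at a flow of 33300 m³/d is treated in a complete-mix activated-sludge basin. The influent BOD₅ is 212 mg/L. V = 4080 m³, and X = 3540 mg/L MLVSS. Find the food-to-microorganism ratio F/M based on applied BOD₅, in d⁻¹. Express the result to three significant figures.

F/M ≈ 0.489 d⁻¹

F/M = Q·S₀ / (V·X) = 33300 × 212 / (4080 × 3540) = 0.4888 g BOD₅·(g VSS·d)⁻¹.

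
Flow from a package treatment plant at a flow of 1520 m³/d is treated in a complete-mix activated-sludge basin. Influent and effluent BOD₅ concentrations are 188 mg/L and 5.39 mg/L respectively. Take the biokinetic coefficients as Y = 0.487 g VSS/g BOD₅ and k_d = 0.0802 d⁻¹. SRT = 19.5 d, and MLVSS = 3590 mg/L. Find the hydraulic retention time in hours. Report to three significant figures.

τ ≈ 4.52 h

Steady-state biomass mass balance: V·X·(1 + k_d·θ_c) = Y·Q·(S₀ − S)·θ_c, so V = 0.487 × 1520 × (188 − 5.39) × 19.5 / [3590 × (1 + 0.0802 × 19.5)] = 2.64×10^6 / 9204 = 286.4 m³.
τ = V/Q = 286.4/1520 = 0.1884 d, or 4.522 h.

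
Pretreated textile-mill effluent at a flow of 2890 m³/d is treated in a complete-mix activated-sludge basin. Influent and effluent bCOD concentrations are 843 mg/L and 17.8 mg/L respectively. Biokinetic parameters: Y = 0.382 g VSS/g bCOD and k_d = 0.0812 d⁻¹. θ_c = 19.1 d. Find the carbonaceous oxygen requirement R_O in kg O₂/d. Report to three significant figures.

Y_obs = Y / (1 + k_d θ_c) = 0.382 / (1 + 0.0812 × 19.1) = 0.382 / 2.551 = 0.1497.
Substrate removed = Q·(S₀ − S) = 2890 m³/d × (843 − 17.8) g/m³ = 2.38×10^6 g/d = 2385 kg/d.
P_X = Y_obs·Q·(S₀ − S) = 0.1497 × 2385 = 357.1 kg VSS/d.
R_O = Q·(S₀ − S) − 1.42·P_X = 2385 − 1.42 × 357.1 = 1878 kg O₂/d.

R_O ≈ 1880 kg O₂/d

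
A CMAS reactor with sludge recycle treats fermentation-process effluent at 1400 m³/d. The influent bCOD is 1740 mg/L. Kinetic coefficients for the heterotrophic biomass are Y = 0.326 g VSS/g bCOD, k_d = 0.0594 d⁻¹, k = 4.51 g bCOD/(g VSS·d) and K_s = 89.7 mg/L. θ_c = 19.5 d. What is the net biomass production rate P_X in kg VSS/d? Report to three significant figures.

P_X ≈ 366 kg VSS/d

From the Monod/SRT balance for a CMAS, S = K_s·(1+k_d θ_c)/[θ_c·(Y k − k_d) − 1] = 89.7 × (1 + 0.0594 × 19.5) / [19.5 × (0.326 × 4.51 − 0.0594) − 1] = 193.6 / 26.51 = 7.302 mg/L.
Correct the yield for decay: Y_obs = Y/(1 + k_d θ_c) = 0.326 / (1 + 0.0594 × 19.5) = 0.326 / 2.158 = 0.1510.
Mass of bCOD removed per day: Q(S₀ − S) = 1400 × 1733 g/m³ = 2426 kg/d.
P_X = Y_obs · Q(S₀ − S) = 0.1510 × 2426 = 366.4 kg VSS/d.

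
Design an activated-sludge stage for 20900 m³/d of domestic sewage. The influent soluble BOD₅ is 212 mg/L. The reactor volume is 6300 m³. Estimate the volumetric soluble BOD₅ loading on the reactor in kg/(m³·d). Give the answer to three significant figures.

Applied soluble BOD₅ load per unit volume = Q·S₀/V = (20900 × 212/1000)/6300 = 0.7033 kg soluble BOD₅·m⁻³·d⁻¹.

L_v ≈ 0.703 kg soluble BOD₅/(m³·d)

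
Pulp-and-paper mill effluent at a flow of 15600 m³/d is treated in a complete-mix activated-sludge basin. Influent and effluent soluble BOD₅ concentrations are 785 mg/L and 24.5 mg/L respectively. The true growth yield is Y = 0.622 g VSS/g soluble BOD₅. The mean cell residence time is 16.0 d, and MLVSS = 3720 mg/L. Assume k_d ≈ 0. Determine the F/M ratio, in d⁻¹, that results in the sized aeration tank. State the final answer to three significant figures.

F/M ≈ 0.104 d⁻¹

With k_d = 0 the design equation reduces to V = Y Q (S₀−S) θ_c / X = 0.622 × 15600 × (785 − 24.5) × 16.0 / 3720 = 31739 m³.
Food-to-microorganism ratio F/M = Q S₀ / (V X) = 15600 × 785 / (31739 × 3720) = 0.1037 d⁻¹.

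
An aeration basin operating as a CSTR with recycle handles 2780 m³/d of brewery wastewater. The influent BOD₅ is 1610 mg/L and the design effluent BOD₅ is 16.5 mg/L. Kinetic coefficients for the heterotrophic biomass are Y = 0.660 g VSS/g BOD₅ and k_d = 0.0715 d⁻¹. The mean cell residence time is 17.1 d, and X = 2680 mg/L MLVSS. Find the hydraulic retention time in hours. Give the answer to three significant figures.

Rearranging the biomass balance for a CMAS with decay, V = Y·Q·ΔS·θ_c / [X·(1+k_d θ_c)] = 0.660 × 2780 × (1610 − 16.5) × 17.1 / [2680 × (1 + 0.0715 × 17.1)] = 5×10^7 / 5957 = 8393 m³.
τ = V/Q = 8393/2780 = 3.019 d, or 72.46 h.

τ ≈ 72.5 h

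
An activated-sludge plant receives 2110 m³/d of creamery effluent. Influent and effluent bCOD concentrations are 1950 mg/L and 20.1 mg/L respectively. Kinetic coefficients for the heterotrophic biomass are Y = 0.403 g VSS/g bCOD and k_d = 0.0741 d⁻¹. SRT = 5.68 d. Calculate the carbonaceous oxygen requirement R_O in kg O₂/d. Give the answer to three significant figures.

R_O ≈ 2430 kg O₂/d

Observed yield with endogenous decay: Y_obs = Y / (1 + k_d·θ_c) = 0.403 / (1 + 0.0741 × 5.68) = 0.403 / 1.421 = 0.2836 g VSS/g bCOD.
Mass of bCOD removed per day: Q(S₀ − S) = 2110 × 1930 g/m³ = 4072 kg/d.
Biomass synthesised: P_X = Y_obs × 4072 = 1155 kg VSS/d.
Carbonaceous O₂ demand = substrate oxidised − cell-mass equivalent = 4072 − 1.42 × 1155 = 2432 kg O₂/d.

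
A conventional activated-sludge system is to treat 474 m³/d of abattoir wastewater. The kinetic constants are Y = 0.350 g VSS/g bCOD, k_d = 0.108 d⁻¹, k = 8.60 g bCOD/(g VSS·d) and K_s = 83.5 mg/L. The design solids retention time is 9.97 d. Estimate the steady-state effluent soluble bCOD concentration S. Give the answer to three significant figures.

For a completely mixed reactor with recycle the Lawrence–McCarty relation gives S = K_s·(1 + k_d·θ_c) / [θ_c·(Y·k − k_d) − 1] = 83.5 × (1 + 0.108 × 9.97) / [9.97 × (0.350 × 8.60 − 0.108) − 1] = 173.4 / 27.93 = 6.208 mg/L.

S ≈ 6.21 mg/L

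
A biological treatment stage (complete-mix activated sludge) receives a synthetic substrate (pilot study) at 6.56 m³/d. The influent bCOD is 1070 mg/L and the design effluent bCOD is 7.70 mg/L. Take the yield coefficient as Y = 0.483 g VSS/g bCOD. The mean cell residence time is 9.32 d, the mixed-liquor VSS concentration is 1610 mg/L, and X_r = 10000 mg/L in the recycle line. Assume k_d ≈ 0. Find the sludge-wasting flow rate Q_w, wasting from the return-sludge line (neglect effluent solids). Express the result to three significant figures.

Biomass mass balance (decay neglected): V·X = Y·Q·(S₀ − S)·θ_c, so V = 0.483 × 6.56 × (1070 − 7.70) × 9.32 / 1610 = 19.48 m³.
Wasting from the return line (neglecting effluent solids): Q_w = V·X / (θ_c·X_r) = 19.48 × 1610 / (9.32 × 10000) = 0.3366 m³/d.

Q_w ≈ 0.337 m³/d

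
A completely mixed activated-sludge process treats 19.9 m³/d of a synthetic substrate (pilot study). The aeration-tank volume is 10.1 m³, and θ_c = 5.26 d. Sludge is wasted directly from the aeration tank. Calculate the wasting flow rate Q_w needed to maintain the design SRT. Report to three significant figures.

With mixed-liquor wasting, θ_c = V/Q_w, so Q_w = V/θ_c = 10.10/5.26 = 1.920 m³/d.

Q_w ≈ 1.92 m³/d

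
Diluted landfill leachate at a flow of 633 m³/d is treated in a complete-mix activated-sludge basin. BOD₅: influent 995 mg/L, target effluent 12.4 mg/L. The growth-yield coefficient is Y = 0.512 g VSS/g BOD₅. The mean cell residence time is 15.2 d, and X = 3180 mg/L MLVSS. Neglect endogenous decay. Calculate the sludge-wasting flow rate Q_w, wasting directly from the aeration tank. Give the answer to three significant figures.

With k_d = 0 the design equation reduces to V = Y Q (S₀−S) θ_c / X = 0.512 × 633 × (995 − 12.4) × 15.2 / 3180 = 1522 m³.
With mixed-liquor wasting, θ_c = V/Q_w, so Q_w = V/θ_c = 1522/15.2 = 100.1 m³/d.

Q_w ≈ 100 m³/d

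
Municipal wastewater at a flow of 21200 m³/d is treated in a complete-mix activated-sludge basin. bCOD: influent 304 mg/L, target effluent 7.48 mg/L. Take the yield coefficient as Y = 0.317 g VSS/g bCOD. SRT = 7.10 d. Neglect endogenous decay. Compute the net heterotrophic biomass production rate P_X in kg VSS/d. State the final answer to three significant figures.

P_X ≈ 1990 kg VSS/d

Since k_d ≈ 0, Y_obs = Y = 0.317 g VSS/g bCOD.
ΔS = 304 − 7.48 = 296.5 mg/L, so the substrate removal rate is 21200 × 296.5/1000 = 6286 kg bCOD/d.
So the net sludge growth is P_X = 0.3170 × 6286 = 1993 kg VSS/d.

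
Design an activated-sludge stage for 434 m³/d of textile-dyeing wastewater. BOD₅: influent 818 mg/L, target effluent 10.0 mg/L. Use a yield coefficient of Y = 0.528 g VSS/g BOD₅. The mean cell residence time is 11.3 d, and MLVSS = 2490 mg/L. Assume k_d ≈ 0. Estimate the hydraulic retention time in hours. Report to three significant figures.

τ ≈ 46.5 h

V·X = Y·Q·ΔS·θ_c gives V = 0.528 × 434 × (818 − 10.0) × 11.3 / 2490 = 840.3 m³.
HRT = V/Q = 840.3 m³ / 434 m³·d⁻¹ = 1.936 d × 24 = 46.47 h.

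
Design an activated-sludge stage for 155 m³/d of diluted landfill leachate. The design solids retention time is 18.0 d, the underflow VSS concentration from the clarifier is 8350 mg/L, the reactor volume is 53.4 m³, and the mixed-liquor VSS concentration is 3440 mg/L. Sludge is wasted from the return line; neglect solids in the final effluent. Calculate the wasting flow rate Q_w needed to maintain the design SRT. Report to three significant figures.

Q_w ≈ 1.22 m³/d

Q_w = (V·X)/(θ_c X_r) = 53.40 × 3440 / (18.0 × 8350) = 1.222 m³/d.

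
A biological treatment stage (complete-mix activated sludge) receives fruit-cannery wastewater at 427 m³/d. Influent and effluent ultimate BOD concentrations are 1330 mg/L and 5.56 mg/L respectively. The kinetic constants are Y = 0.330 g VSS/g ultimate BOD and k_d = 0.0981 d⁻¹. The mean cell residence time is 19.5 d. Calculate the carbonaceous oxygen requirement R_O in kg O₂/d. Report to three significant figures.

The observed yield is Y_obs = Y/(1 + k_d·θ_c) = 0.330 / (1 + 0.0981 × 19.5) = 0.330 / 2.913 = 0.1133 g VSS per g ultimate BOD removed.
Substrate removed = Q·(S₀ − S) = 427 m³/d × (1330 − 5.56) g/m³ = 5.66×10^5 g/d = 565.5 kg/d.
Net sludge production P_X = 0.1133 × 565.5 = 64.07 kg VSS/d.
R_O = Q·ΔS − 1.42 P_X = 565.5 − 90.98 = 474.6 kg O₂/d.

R_O ≈ 475 kg O₂/d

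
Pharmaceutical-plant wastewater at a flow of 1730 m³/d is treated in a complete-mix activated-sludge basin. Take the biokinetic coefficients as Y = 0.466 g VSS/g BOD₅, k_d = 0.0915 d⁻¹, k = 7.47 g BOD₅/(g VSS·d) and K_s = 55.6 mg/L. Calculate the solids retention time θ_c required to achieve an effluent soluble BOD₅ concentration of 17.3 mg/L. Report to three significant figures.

θ_c ≈ 1.36 d

At the target effluent, Y k S/(K_s+S) = 0.466×7.47×17.3/72.90 = 0.8261 d⁻¹.
θ_c = 1/(μ − k_d) = 1/(0.8261 − 0.0915) = 1/0.7346 = 1.361 d.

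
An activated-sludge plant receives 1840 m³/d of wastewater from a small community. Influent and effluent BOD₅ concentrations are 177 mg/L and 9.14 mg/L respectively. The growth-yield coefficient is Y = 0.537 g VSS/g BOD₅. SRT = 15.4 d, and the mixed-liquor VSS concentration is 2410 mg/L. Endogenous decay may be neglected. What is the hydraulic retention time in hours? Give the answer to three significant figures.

τ ≈ 13.8 h

Biomass mass balance (decay neglected): V·X = Y·Q·(S₀ − S)·θ_c, so V = 0.537 × 1840 × (177 − 9.14) × 15.4 / 2410 = 1060 m³.
τ = V/Q = 1060/1840 = 0.5760 d, or 13.82 h.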